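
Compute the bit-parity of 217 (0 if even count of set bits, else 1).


0b11011001 has 5 ones => parity 1

1


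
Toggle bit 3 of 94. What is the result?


94 ^ (1 << 3) = 94 ^ 8 = 86

86


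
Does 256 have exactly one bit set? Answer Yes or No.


0b100000000. Only one bit set => Yes

Yes


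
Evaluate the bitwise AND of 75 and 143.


0b1001011 & 0b10001111 = 0b1011 = 11

11


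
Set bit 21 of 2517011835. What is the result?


2517011835 | (1 << 21) = 2517011835 | 2097152 = 2519108987

2519108987


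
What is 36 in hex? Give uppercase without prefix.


36 = 24 hex

24


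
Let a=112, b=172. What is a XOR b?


112 ^ 172 = 220

220


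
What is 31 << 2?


0b11111 << 2 = 0b1111100 = 124

124


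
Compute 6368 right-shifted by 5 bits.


0b1100011100000 >> 5 = 0b11000111 = 199

199


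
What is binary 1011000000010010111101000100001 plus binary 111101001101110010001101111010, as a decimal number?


1011000000010010111101000100001 + 111101001101110010001101111010 = 10010101010000001001110110011011 = 2504039835

2504039835


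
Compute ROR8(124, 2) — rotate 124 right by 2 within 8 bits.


Rotate 0b1111100 right by 2 (8-bit) = 0b11111 = 31

31


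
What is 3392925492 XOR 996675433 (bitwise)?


0b11001010001110111110111100110100 ^ 0b111011011010000000111101101001 = 0b11110001010100111110000001011101 = 4048805981

4048805981


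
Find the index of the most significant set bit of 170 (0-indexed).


0b10101010. Highest set bit at position 7

7


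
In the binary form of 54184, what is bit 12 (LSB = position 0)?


0b1101001110101000, position 12 = 1

1


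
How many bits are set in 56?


0b111000 has 3 set bits

3


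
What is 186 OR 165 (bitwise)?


0b10111010 | 0b10100101 = 0b10111111 = 191

191


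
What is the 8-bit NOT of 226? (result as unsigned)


~0b11100010 = 0b11101 = 29 (8-bit unsigned)

29


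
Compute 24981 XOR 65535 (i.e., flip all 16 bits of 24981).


24981 ^ 65535 = 40554

40554


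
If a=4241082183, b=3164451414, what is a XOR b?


4241082183 ^ 3164451414 = 1079276817

1079276817


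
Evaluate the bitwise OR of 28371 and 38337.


0b110111011010011 | 0b1001010111000001 = 0b1111111111010011 = 65491

65491


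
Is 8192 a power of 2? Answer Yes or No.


0b10000000000000. Only one bit set => Yes

Yes


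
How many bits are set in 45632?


0b1011001001000000 has 5 set bits

5


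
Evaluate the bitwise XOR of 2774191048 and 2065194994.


0b10100101010110101100101111001000 ^ 0b1111011000110000101111111110010 = 0b11011110010000101001010000111010 = 3728905274

3728905274


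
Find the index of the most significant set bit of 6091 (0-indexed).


0b1011111001011. Highest set bit at position 12

12


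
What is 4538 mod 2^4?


4538 & 15 = 10

10


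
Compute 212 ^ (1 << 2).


212 ^ (1 << 2) = 212 ^ 4 = 208

208


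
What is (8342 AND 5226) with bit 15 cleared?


Step 1: 8342 & 5226 = 2
Step 2: 2 & ~(1 << 15) = 2

2


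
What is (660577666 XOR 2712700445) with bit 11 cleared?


Step 1: 660577666 ^ 2712700445 = 2263817119
Step 2: 2263817119 & ~(1 << 11) = 2263815071

2263815071


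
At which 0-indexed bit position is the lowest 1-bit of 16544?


0b100000010100000. Lowest set bit at position 5

5


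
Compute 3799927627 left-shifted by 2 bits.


0b11100010011111100100101101001011 << 2 = 0b1110001001111110010010110100101100 = 15199710508

15199710508


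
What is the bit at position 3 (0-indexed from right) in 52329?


0b1100110001101001, position 3 = 1

1


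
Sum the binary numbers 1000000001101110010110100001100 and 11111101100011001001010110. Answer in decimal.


1000000001101110010110100001100 + 11111101100011001001010110 = 1000100001011010101111101100010 = 1143824226

1143824226


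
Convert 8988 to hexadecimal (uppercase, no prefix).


8988 = 231C hex

231C


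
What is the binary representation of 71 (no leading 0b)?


71 = 1000111 in binary

1000111


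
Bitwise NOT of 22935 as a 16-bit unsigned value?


~0b101100110010111 = 0b1010011001101000 = 42600 (16-bit unsigned)

42600


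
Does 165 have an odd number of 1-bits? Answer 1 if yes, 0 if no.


0b10100101 has 4 ones => parity 0

0


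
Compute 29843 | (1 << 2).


29843 | (1 << 2) = 29843 | 4 = 29847

29847


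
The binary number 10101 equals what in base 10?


10101 in decimal = 21

21


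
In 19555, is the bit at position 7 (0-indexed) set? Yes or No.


0b100110001100011, bit 7 = 0. No

No


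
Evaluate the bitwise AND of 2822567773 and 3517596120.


0b10101000001111001111011101011101 & 0b11010001101010100100000111011000 = 0b10000000001010000100000101011000 = 2150121816

2150121816


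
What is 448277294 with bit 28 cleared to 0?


448277294 & ~(1 << 28) = 179841838

179841838


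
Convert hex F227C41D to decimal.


F227C41D hex = 4062692381 decimal

4062692381


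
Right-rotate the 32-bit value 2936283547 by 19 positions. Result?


Rotate 0b10101111000001000010000110011011 right by 19 (32-bit) = 0b10000100001100110111010111100000 = 2217965024

2217965024


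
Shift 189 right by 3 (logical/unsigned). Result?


0b10111101 >> 3 = 0b10111 = 23

23


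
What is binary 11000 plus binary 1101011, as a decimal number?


11000 + 1101011 = 10000011 = 131

131


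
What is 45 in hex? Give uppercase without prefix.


45 = 2D hex

2D


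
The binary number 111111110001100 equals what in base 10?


111111110001100 in decimal = 32652

32652


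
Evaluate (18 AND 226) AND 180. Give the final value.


Step 1: 18 & 226 = 2
Step 2: 2 & 180 = 0

0


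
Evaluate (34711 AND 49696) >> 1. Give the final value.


Step 1: 34711 & 49696 = 33280
Step 2: 33280 >> 1 = 16640

16640


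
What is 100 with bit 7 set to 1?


100 | (1 << 7) = 100 | 128 = 228

228


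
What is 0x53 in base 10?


53 hex = 83 decimal

83


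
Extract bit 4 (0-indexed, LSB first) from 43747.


0b1010101011100011, position 4 = 0

0


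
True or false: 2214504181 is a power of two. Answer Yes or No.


0b10000011111111101010011011110101. Multiple bits set => No

No


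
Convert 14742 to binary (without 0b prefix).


14742 = 11100110010110 in binary

11100110010110


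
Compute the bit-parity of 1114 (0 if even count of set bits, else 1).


0b10001011010 has 5 ones => parity 1

1


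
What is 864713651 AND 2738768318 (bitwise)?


0b110011100010100111101110110011 & 0b10100011001111100100100110111110 = 0b100011000010100100100110110010 = 587876786

587876786


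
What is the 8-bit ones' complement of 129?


129 ^ 255 = 126

126


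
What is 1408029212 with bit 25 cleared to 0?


1408029212 & ~(1 << 25) = 1374474780

1374474780


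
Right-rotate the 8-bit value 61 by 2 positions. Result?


Rotate 0b111101 right by 2 (8-bit) = 0b1001111 = 79

79


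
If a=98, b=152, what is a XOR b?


98 ^ 152 = 250

250


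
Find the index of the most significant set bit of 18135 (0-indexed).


0b100011011010111. Highest set bit at position 14

14


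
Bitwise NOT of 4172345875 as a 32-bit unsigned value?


~0b11111000101100001111001000010011 = 0b111010011110000110111101100 = 122621420 (32-bit unsigned)

122621420


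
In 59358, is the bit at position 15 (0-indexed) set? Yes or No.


0b1110011111011110, bit 15 = 1. Yes

Yes


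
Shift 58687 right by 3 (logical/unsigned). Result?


0b1110010100111111 >> 3 = 0b1110010100111 = 7335

7335


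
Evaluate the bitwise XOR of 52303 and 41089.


0b1100110001001111 ^ 0b1010000010000001 = 0b110110011001110 = 27854

27854


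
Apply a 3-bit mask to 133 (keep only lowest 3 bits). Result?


133 & 7 = 5

5


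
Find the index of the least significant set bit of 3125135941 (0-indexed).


0b10111010010001011100101001000101. Lowest set bit at position 0

0


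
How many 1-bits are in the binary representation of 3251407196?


0b11000001110011001000100101011100 has 14 set bits

14


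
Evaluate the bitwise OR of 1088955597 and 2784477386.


0b1000000111010000010010011001101 | 0b10100101111101111100000011001010 = 0b11100101111111111110010011001111 = 3858752719

3858752719


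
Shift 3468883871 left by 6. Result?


0b11001110110000101111011110011111 << 6 = 0b11001110110000101111011110011111000000 = 222008567744

222008567744


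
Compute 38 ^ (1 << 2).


38 ^ (1 << 2) = 38 ^ 4 = 34

34


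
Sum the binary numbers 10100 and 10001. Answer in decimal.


10100 + 10001 = 100101 = 37

37


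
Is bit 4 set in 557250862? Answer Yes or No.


0b100001001101101111100100101110, bit 4 = 0. No

No


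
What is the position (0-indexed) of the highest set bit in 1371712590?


0b1010001110000101010110001001110. Highest set bit at position 30

30


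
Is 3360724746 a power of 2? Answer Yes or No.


0b11001000010100001001011100001010. Multiple bits set => No

No


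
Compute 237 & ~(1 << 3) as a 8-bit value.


237 & ~(1 << 3) = 229

229


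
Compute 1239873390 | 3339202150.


0b1001001111001101111011101101110 | 0b11000111000010000010111001100110 = 0b11001111111011101111111101101110 = 3488546670

3488546670


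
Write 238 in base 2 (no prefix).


238 = 11101110 in binary

11101110


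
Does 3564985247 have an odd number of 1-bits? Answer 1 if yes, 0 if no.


0b11010100011111010101101110011111 has 21 ones => parity 1

1


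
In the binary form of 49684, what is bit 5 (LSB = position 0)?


0b1100001000010100, position 5 = 0

0


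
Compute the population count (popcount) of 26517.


0b110011110010101 has 9 set bits

9


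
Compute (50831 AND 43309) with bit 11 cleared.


Step 1: 50831 & 43309 = 32781
Step 2: 32781 & ~(1 << 11) = 32781

32781


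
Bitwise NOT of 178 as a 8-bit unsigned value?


~0b10110010 = 0b1001101 = 77 (8-bit unsigned)

77


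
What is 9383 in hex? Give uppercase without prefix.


9383 = 24A7 hex

24A7


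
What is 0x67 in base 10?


67 hex = 103 decimal

103


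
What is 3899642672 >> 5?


0b11101000011011111101001100110000 >> 5 = 0b111010000110111111010011001 = 121863833

121863833


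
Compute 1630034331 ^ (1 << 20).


1630034331 ^ (1 << 20) = 1630034331 ^ 1048576 = 1631082907

1631082907


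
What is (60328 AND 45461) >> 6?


Step 1: 60328 & 45461 = 41344
Step 2: 41344 >> 6 = 646

646


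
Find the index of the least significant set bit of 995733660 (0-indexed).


0b111011010110011011000010011100. Lowest set bit at position 2

2


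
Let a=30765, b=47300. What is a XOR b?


30765 ^ 47300 = 49385

49385


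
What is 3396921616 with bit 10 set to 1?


3396921616 | (1 << 10) = 3396921616 | 1024 = 3396922640

3396922640


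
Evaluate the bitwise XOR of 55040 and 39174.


0b1101011100000000 ^ 0b1001100100000110 = 0b100111000000110 = 19974

19974


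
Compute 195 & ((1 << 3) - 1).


195 & 7 = 3

3


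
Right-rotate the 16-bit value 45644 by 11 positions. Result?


Rotate 0b1011001001001100 right by 11 (16-bit) = 0b100100110010110 = 18838

18838


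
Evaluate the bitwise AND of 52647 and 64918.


0b1100110110100111 & 0b1111110110010110 = 0b1100110110000110 = 52614

52614


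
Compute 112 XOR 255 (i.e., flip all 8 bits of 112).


112 ^ 255 = 143

143


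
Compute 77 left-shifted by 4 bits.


0b1001101 << 4 = 0b10011010000 = 1232

1232


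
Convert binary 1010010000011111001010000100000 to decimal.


1010010000011111001010000100000 in decimal = 1376752672

1376752672


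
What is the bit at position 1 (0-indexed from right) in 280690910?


0b10000101110110000000011011110, position 1 = 1

1


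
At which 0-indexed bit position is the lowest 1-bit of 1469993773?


0b1010111100111100101001100101101. Lowest set bit at position 0

0


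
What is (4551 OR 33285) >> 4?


Step 1: 4551 | 33285 = 37831
Step 2: 37831 >> 4 = 2364

2364


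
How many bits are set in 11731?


0b10110111010011 has 9 set bits

9


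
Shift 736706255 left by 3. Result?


0b101011111010010011111011001111 << 3 = 0b101011111010010011111011001111000 = 5893650040

5893650040


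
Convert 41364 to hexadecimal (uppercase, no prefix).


41364 = A194 hex

A194


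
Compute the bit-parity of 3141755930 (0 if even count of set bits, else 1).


0b10111011010000110110010000011010 has 15 ones => parity 1

1


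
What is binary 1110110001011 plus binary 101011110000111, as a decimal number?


1110110001011 + 101011110000111 = 111010100010010 = 29970

29970


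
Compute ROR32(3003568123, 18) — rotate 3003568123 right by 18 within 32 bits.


Rotate 0b10110011000001101100111111111011 right by 18 (32-bit) = 0b10110011111111101110110011000001 = 3019828417

3019828417


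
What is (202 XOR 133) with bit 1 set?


Step 1: 202 ^ 133 = 79
Step 2: 79 | (1 << 1) = 79 | 2 = 79

79


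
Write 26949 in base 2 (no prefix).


26949 = 110100101000101 in binary

110100101000101


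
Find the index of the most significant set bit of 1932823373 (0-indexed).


0b1110011001101001000101101001101. Highest set bit at position 30

30


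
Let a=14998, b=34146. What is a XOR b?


14998 ^ 34146 = 49140

49140


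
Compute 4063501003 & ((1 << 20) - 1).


4063501003 & 1048575 = 269003

269003


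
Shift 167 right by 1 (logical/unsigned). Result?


0b10100111 >> 1 = 0b1010011 = 83

83


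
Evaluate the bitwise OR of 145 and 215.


0b10010001 | 0b11010111 = 0b11010111 = 215

215


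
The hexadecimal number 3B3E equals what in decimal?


3B3E hex = 15166 decimal

15166


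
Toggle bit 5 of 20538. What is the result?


20538 ^ (1 << 5) = 20538 ^ 32 = 20506

20506


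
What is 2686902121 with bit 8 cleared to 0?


2686902121 & ~(1 << 8) = 2686901865

2686901865


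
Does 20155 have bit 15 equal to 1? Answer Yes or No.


0b100111010111011, bit 15 = 0. No

No


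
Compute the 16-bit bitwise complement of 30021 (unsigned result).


~0b111010101000101 = 0b1000101010111010 = 35514 (16-bit unsigned)

35514


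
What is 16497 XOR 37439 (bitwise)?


0b100000001110001 ^ 0b1001001000111111 = 0b1101001001001110 = 53838

53838


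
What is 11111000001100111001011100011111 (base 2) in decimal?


11111000001100111001011100011111 in decimal = 4164130591

4164130591


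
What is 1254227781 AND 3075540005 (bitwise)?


0b1001010110000011111111101000101 & 0b10110111010100010000010000100101 = 0b10010000010000010000000101 = 37815301

37815301


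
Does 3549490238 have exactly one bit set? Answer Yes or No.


0b11010011100100001110110000111110. Multiple bits set => No

No


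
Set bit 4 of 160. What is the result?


160 | (1 << 4) = 160 | 16 = 176

176


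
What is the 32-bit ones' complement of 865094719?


865094719 ^ 4294967295 = 3429872576

3429872576


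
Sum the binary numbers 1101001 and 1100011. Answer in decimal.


1101001 + 1100011 = 11001100 = 204

204


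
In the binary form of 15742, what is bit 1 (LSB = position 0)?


0b11110101111110, position 1 = 1

1


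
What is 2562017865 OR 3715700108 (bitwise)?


0b10011000101101010100101001001001 | 0b11011101011110010001010110001100 = 0b11011101111111010101111111001101 = 3724369869

3724369869


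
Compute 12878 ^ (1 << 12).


12878 ^ (1 << 12) = 12878 ^ 4096 = 8782

8782


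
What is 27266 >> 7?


0b110101010000010 >> 7 = 0b11010101 = 213

213


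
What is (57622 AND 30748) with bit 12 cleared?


Step 1: 57622 & 30748 = 24596
Step 2: 24596 & ~(1 << 12) = 24596

24596


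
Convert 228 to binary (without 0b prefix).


228 = 11100100 in binary

11100100


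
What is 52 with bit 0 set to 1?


52 | (1 << 0) = 52 | 1 = 53

53


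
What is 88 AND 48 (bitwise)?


0b1011000 & 0b110000 = 0b10000 = 16

16


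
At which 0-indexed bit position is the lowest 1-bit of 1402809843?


0b1010011100111010010110111110011. Lowest set bit at position 0

0


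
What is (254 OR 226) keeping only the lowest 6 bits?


Step 1: 254 | 226 = 254
Step 2: 254 & 63 = 62

62


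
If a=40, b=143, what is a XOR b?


40 ^ 143 = 167

167


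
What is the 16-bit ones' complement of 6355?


6355 ^ 65535 = 59180

59180


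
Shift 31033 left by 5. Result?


0b111100100111001 << 5 = 0b11110010011100100000 = 993056

993056


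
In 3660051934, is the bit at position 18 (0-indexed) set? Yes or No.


0b11011010001001111111010111011110, bit 18 = 1. Yes

Yes


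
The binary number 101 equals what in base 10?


101 in decimal = 5

5


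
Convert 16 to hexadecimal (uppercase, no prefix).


16 = 10 hex

10


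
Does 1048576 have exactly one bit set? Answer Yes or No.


0b100000000000000000000. Only one bit set => Yes

Yes


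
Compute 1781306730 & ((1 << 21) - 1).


1781306730 & 2097151 = 824682

824682


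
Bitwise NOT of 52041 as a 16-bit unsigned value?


~0b1100101101001001 = 0b11010010110110 = 13494 (16-bit unsigned)

13494


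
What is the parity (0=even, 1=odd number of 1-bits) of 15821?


0b11110111001101 has 10 ones => parity 0

0


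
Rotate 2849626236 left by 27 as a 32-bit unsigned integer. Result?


Rotate 0b10101001110110011101100001111100 left by 27 (32-bit) = 0b11100101010011101100111011000011 = 3847147203

3847147203


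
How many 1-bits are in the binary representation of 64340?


0b1111101101010100 has 10 set bits

10


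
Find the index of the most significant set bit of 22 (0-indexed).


0b10110. Highest set bit at position 4

4


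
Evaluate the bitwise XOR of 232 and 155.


0b11101000 ^ 0b10011011 = 0b1110011 = 115

115


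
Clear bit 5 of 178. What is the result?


178 & ~(1 << 5) = 146

146


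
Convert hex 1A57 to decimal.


1A57 hex = 6743 decimal

6743


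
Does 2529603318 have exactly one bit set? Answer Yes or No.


0b10010110110001101010111011110110. Multiple bits set => No

No


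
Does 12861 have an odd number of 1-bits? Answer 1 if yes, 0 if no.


0b11001000111101 has 8 ones => parity 0

0


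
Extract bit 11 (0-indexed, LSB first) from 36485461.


0b10001011001011100101010101, position 11 = 1

1


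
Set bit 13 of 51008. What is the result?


51008 | (1 << 13) = 51008 | 8192 = 59200

59200


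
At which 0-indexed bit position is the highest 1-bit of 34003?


0b1000010011010011. Highest set bit at position 15

15


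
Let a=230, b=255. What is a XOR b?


230 ^ 255 = 25

25


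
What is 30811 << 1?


0b111100001011011 << 1 = 0b1111000010110110 = 61622

61622


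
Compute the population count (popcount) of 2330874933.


0b10001010111011100101010000110101 has 16 set bits

16


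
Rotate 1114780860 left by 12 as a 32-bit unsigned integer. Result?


Rotate 0b1000010011100100011010010111100 left by 12 (32-bit) = 0b100011010010111100010000100111 = 592167975

592167975


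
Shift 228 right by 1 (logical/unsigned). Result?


0b11100100 >> 1 = 0b1110010 = 114

114


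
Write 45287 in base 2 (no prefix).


45287 = 1011000011100111 in binary

1011000011100111


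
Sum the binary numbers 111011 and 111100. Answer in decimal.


111011 + 111100 = 1110111 = 119

119


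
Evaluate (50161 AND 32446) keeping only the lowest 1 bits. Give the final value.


Step 1: 50161 & 32446 = 17072
Step 2: 17072 & 1 = 0

0


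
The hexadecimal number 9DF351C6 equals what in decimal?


9DF351C6 hex = 2649969094 decimal

2649969094


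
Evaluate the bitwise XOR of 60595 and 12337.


0b1110110010110011 ^ 0b11000000110001 = 0b1101110010000010 = 56450

56450


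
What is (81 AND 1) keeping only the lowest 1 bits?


Step 1: 81 & 1 = 1
Step 2: 1 & 1 = 1

1


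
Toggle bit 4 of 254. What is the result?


254 ^ (1 << 4) = 254 ^ 16 = 238

238


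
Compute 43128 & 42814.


0b1010100001111000 & 0b1010011100111110 = 0b1010000000111000 = 41016

41016


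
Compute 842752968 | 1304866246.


0b110010001110110110001111001000 | 0b1001101110001101010110111000110 = 0b1111111111111111110111111001110 = 2147479502

2147479502


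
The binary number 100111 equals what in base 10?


100111 in decimal = 39

39


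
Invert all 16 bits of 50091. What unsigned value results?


50091 ^ 65535 = 15444

15444


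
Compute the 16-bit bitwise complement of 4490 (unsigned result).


~0b1000110001010 = 0b1110111001110101 = 61045 (16-bit unsigned)

61045


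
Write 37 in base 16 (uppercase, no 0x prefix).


37 = 25 hex

25


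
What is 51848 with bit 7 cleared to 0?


51848 & ~(1 << 7) = 51720

51720


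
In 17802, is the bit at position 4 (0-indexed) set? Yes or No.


0b100010110001010, bit 4 = 0. No

No


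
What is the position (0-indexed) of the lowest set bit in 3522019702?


0b11010001111011011100000101110110. Lowest set bit at position 1

1


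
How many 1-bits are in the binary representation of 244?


0b11110100 has 5 set bits

5


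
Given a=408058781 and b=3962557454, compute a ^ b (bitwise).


408058781 ^ 3962557454 = 4101877651

4101877651


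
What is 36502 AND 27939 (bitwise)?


0b1000111010010110 & 0b110110100100011 = 0b110000000010 = 3074

3074


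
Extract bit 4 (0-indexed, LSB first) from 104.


0b1101000, position 4 = 0

0


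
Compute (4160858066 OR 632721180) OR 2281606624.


Step 1: 4160858066 | 632721180 = 4256673758
Step 2: 4256673758 | 2281606624 = 4294946814

4294946814


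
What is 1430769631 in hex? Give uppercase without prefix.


1430769631 = 5547CFDF hex

5547CFDF


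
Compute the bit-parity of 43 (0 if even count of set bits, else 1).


0b101011 has 4 ones => parity 0

0


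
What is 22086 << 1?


0b101011001000110 << 1 = 0b1010110010001100 = 44172

44172


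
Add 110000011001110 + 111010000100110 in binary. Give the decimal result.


110000011001110 + 111010000100110 = 1101010011110100 = 54516

54516


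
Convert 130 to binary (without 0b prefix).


130 = 10000010 in binary

10000010


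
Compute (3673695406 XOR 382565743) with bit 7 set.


Step 1: 3673695406 ^ 382565743 = 3426048449
Step 2: 3426048449 | (1 << 7) = 3426048449 | 128 = 3426048449

3426048449


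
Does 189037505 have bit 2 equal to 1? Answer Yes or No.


0b1011010001000111101111000001, bit 2 = 0. No

No


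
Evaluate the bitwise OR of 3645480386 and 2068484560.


0b11011001010010011001110111000010 | 0b1111011010010101001000111010000 = 0b11111011010010111001110111010010 = 4216036818

4216036818


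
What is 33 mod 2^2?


33 & 3 = 1

1


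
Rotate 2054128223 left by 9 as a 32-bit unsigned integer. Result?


Rotate 0b1111010011011111000001001011111 left by 9 (32-bit) = 0b11011111000001001011111011110100 = 3741630196

3741630196


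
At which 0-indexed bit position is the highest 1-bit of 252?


0b11111100. Highest set bit at position 7

7


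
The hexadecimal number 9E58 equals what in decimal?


9E58 hex = 40536 decimal

40536


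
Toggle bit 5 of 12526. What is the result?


12526 ^ (1 << 5) = 12526 ^ 32 = 12494

12494


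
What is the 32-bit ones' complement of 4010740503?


4010740503 ^ 4294967295 = 284226792

284226792


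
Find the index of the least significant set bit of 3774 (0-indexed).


0b111010111110. Lowest set bit at position 1

1


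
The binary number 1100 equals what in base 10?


1100 in decimal = 12

12


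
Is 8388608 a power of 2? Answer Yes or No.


0b100000000000000000000000. Only one bit set => Yes

Yes


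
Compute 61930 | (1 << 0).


61930 | (1 << 0) = 61930 | 1 = 61931

61931


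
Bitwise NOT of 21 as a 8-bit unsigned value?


~0b10101 = 0b11101010 = 234 (8-bit unsigned)

234


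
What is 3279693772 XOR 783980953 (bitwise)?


0b11000011011111000010011111001100 ^ 0b101110101110101001100110011001 = 0b11101101110001101011111001010101 = 3989225045

3989225045


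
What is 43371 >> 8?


0b1010100101101011 >> 8 = 0b10101001 = 169

169


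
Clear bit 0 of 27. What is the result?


27 & ~(1 << 0) = 26

26


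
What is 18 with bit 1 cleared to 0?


18 & ~(1 << 1) = 16

16


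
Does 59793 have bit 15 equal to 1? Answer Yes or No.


0b1110100110010001, bit 15 = 1. Yes

Yes


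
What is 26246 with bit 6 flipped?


26246 ^ (1 << 6) = 26246 ^ 64 = 26310

26310


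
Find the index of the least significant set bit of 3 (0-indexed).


0b11. Lowest set bit at position 0

0


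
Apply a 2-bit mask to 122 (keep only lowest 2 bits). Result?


122 & 3 = 2

2


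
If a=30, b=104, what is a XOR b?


30 ^ 104 = 118

118


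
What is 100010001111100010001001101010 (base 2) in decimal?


100010001111100010001001101010 in decimal = 574497386

574497386


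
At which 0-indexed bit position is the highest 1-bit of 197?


0b11000101. Highest set bit at position 7

7


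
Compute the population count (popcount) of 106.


0b1101010 has 4 set bits

4


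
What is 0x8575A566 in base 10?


8575A566 hex = 2239079782 decimal

2239079782


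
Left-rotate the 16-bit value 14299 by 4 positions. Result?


Rotate 0b11011111011011 left by 4 (16-bit) = 0b111110110110011 = 32179

32179


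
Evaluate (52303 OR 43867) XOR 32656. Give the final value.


Step 1: 52303 | 43867 = 61279
Step 2: 61279 ^ 32656 = 37071

37071


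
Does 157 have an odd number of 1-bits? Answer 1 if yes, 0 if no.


0b10011101 has 5 ones => parity 1

1


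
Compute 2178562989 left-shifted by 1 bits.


0b10000001110110100011101110101101 << 1 = 0b100000011101101000111011101011010 = 4357125978

4357125978


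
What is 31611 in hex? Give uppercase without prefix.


31611 = 7B7B hex

7B7B


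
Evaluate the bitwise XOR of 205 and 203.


0b11001101 ^ 0b11001011 = 0b110 = 6

6


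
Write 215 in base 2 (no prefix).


215 = 11010111 in binary

11010111


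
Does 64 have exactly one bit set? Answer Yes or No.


0b1000000. Only one bit set => Yes

Yes


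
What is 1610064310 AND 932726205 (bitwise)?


0b1011111111101111010000110110110 & 0b110111100110000100010110111101 = 0b10111100100000000000110110100 = 395313588

395313588


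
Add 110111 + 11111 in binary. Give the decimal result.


110111 + 11111 = 1010110 = 86

86


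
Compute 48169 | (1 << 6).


48169 | (1 << 6) = 48169 | 64 = 48233

48233


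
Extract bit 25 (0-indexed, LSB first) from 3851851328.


0b11100101100101101001011001000000, position 25 = 0

0


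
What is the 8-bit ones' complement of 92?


92 ^ 255 = 163

163


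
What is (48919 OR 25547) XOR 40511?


Step 1: 48919 | 25547 = 65503
Step 2: 65503 ^ 40511 = 25056

25056


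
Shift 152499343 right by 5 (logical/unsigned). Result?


0b1001000101101111010010001111 >> 5 = 0b10010001011011110100100 = 4765604

4765604


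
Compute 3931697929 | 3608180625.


0b11101010010110001111001100001001 | 0b11010111000100000111011110010001 = 0b11111111010110001111011110011001 = 4284020633

4284020633


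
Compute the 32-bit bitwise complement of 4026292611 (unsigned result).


~0b11101111111111000101100110000011 = 0b10000000000111010011001111100 = 268674684 (32-bit unsigned)

268674684


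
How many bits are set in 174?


0b10101110 has 5 set bits

5


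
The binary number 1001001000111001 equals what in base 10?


1001001000111001 in decimal = 37433

37433


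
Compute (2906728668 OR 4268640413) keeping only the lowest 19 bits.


Step 1: 2906728668 | 4268640413 = 4285491421
Step 2: 4285491421 & 524287 = 485597

485597


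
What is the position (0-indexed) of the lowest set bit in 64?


0b1000000. Lowest set bit at position 6

6


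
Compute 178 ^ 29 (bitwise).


0b10110010 ^ 0b11101 = 0b10101111 = 175

175


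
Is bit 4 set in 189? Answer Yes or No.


0b10111101, bit 4 = 1. Yes

Yes


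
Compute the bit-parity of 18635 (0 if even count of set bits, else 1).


0b100100011001011 has 7 ones => parity 1

1


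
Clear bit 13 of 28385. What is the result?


28385 & ~(1 << 13) = 20193

20193


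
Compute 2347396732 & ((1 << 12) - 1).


2347396732 & 4095 = 3708

3708


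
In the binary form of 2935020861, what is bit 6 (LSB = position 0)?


0b10101110111100001101110100111101, position 6 = 0

0


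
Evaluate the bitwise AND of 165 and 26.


0b10100101 & 0b11010 = 0b0 = 0

0


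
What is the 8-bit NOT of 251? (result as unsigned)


~0b11111011 = 0b100 = 4 (8-bit unsigned)

4


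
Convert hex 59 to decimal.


59 hex = 89 decimal

89


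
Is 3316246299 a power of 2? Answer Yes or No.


0b11000101101010011110011100011011. Multiple bits set => No

No


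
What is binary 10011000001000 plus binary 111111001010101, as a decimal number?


10011000001000 + 111111001010101 = 1010010001011101 = 42077

42077


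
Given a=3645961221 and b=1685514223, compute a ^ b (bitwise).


3645961221 ^ 1685514223 = 3173389290

3173389290


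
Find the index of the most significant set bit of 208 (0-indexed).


0b11010000. Highest set bit at position 7

7


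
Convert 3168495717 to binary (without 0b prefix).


3168495717 = 10111100110110110110100001100101 in binary

10111100110110110110100001100101


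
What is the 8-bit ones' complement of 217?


217 ^ 255 = 38

38


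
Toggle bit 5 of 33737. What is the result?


33737 ^ (1 << 5) = 33737 ^ 32 = 33769

33769


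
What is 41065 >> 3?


0b1010000001101001 >> 3 = 0b1010000001101 = 5133

5133


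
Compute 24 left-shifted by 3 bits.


0b11000 << 3 = 0b11000000 = 192

192


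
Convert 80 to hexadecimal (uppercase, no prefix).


80 = 50 hex

50


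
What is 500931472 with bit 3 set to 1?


500931472 | (1 << 3) = 500931472 | 8 = 500931480

500931480


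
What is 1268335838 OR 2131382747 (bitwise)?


0b1001011100110010100010011011110 | 0b1111111000010100101000111011011 = 0b1111111100110110101010111011111 = 2140886495

2140886495


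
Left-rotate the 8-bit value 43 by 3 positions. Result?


Rotate 0b101011 left by 3 (8-bit) = 0b1011001 = 89

89


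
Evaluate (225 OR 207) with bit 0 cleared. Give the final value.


Step 1: 225 | 207 = 239
Step 2: 239 & ~(1 << 0) = 238

238


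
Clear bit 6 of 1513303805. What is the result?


1513303805 & ~(1 << 6) = 1513303741

1513303741


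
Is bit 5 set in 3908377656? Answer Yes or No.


0b11101000111101010001110000111000, bit 5 = 1. Yes

Yes


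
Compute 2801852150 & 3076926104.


0b10100111000000001101111011110110 & 0b10110111011001100010101010011000 = 0b10100111000000000000101010010000 = 2801797776

2801797776


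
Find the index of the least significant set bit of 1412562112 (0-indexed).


0b1010100001100011111110011000000. Lowest set bit at position 6

6


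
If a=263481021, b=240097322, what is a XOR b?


263481021 ^ 240097322 = 33291927

33291927


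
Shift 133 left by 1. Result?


0b10000101 << 1 = 0b100001010 = 266

266


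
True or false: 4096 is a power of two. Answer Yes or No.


0b1000000000000. Only one bit set => Yes

Yes


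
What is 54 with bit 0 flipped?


54 ^ (1 << 0) = 54 ^ 1 = 55

55


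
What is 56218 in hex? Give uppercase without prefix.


56218 = DB9A hex

DB9A


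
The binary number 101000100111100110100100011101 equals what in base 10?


101000100111100110100100011101 in decimal = 681470237

681470237


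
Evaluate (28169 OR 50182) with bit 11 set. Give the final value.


Step 1: 28169 | 50182 = 60943
Step 2: 60943 | (1 << 11) = 60943 | 2048 = 60943

60943


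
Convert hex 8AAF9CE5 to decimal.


8AAF9CE5 hex = 2326764773 decimal

2326764773


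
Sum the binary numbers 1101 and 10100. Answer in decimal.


1101 + 10100 = 100001 = 33

33


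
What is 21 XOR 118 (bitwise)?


0b10101 ^ 0b1110110 = 0b1100011 = 99

99


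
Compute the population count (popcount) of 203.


0b11001011 has 5 set bits

5


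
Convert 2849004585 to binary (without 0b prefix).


2849004585 = 10101001110100000101110000101001 in binary

10101001110100000101110000101001


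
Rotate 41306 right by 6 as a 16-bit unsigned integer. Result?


Rotate 0b1010000101011010 right by 6 (16-bit) = 0b110101010000101 = 27269

27269


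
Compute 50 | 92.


0b110010 | 0b1011100 = 0b1111110 = 126

126


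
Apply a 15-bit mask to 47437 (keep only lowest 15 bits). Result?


47437 & 32767 = 14669

14669


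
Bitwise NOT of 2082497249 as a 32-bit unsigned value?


~0b1111100001000000110001011100001 = 0b10000011110111111001110100011110 = 2212470046 (32-bit unsigned)

2212470046


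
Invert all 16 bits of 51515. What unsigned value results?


51515 ^ 65535 = 14020

14020


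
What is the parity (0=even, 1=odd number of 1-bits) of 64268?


0b1111101100001100 has 9 ones => parity 1

1


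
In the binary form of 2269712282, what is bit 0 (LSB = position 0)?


0b10000111010010010000111110011010, position 0 = 0

0


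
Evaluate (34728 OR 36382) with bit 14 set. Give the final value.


Step 1: 34728 | 36382 = 36798
Step 2: 36798 | (1 << 14) = 36798 | 16384 = 53182

53182


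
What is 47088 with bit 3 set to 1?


47088 | (1 << 3) = 47088 | 8 = 47096

47096


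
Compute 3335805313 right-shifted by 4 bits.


0b11000110110101000101100110000001 >> 4 = 0b1100011011010100010110011000 = 208487832

208487832


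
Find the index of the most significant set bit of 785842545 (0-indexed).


0b101110110101110000000101110001. Highest set bit at position 29

29


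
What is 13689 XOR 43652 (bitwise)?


0b11010101111001 ^ 0b1010101010000100 = 0b1001111111111101 = 40957

40957


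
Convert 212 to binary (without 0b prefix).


212 = 11010100 in binary

11010100


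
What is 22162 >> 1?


0b101011010010010 >> 1 = 0b10101101001001 = 11081

11081


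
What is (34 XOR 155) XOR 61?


Step 1: 34 ^ 155 = 185
Step 2: 185 ^ 61 = 132

132


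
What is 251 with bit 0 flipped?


251 ^ (1 << 0) = 251 ^ 1 = 250

250


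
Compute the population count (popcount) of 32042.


0b111110100101010 has 9 set bits

9


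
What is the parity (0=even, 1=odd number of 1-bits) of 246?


0b11110110 has 6 ones => parity 0

0


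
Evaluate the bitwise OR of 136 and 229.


0b10001000 | 0b11100101 = 0b11101101 = 237

237


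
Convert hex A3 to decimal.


A3 hex = 163 decimal

163


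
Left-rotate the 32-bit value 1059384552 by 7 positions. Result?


Rotate 0b111111001001001110110011101000 left by 7 (32-bit) = 0b10010010011101100111010000011111 = 2457236511

2457236511


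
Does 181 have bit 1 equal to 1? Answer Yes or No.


0b10110101, bit 1 = 0. No

No


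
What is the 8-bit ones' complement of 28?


28 ^ 255 = 227

227


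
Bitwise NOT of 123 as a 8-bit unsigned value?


~0b1111011 = 0b10000100 = 132 (8-bit unsigned)

132


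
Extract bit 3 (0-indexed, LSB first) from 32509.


0b111111011111101, position 3 = 1

1


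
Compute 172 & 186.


0b10101100 & 0b10111010 = 0b10101000 = 168

168


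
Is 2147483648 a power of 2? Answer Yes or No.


0b10000000000000000000000000000000. Only one bit set => Yes

Yes


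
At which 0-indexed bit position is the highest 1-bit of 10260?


0b10100000010100. Highest set bit at position 13

13


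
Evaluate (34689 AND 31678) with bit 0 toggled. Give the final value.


Step 1: 34689 & 31678 = 896
Step 2: 896 ^ (1 << 0) = 896 ^ 1 = 897

897


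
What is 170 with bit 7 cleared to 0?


170 & ~(1 << 7) = 42

42


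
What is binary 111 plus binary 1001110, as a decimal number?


111 + 1001110 = 1010101 = 85

85


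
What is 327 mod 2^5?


327 & 31 = 7

7


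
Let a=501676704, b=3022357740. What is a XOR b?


501676704 ^ 3022357740 = 2848161356

2848161356


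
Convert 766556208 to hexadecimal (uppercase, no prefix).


766556208 = 2DB0B830 hex

2DB0B830


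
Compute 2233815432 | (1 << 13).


2233815432 | (1 << 13) = 2233815432 | 8192 = 2233823624

2233823624


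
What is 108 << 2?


0b1101100 << 2 = 0b110110000 = 432

432


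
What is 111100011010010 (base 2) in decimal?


111100011010010 in decimal = 30930

30930


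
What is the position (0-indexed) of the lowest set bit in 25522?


0b110001110110010. Lowest set bit at position 1

1


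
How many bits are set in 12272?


0b10111111110000 has 9 set bits

9


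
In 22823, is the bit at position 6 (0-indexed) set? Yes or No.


0b101100100100111, bit 6 = 0. No

No


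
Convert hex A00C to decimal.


A00C hex = 40972 decimal

40972


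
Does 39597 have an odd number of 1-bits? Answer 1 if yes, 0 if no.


0b1001101010101101 has 9 ones => parity 1

1


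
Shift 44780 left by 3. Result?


0b1010111011101100 << 3 = 0b1010111011101100000 = 358240

358240


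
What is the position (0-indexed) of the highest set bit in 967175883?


0b111001101001011110111011001011. Highest set bit at position 29

29


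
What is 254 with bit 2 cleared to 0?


254 & ~(1 << 2) = 250

250


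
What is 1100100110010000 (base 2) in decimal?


1100100110010000 in decimal = 51600

51600


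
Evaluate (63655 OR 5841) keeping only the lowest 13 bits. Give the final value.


Step 1: 63655 | 5841 = 65271
Step 2: 65271 & 8191 = 7927

7927


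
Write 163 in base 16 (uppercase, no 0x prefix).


163 = A3 hex

A3


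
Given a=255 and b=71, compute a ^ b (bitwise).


255 ^ 71 = 184

184


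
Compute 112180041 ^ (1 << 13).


112180041 ^ (1 << 13) = 112180041 ^ 8192 = 112171849

112171849


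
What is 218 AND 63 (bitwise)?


0b11011010 & 0b111111 = 0b11010 = 26

26


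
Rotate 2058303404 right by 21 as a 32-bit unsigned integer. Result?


Rotate 0b1111010101011110011011110101100 right by 21 (32-bit) = 0b1111001101111010110001111010101 = 2042454997

2042454997


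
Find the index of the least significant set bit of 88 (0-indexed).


0b1011000. Lowest set bit at position 3

3


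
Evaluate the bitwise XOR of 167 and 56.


0b10100111 ^ 0b111000 = 0b10011111 = 159

159


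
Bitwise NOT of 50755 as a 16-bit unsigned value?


~0b1100011001000011 = 0b11100110111100 = 14780 (16-bit unsigned)

14780


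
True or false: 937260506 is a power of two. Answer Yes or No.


0b110111110111010111010111011010. Multiple bits set => No

No


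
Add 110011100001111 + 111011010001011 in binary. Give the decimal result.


110011100001111 + 111011010001011 = 1101110110011010 = 56730

56730


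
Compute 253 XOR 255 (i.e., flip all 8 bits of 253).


253 ^ 255 = 2

2


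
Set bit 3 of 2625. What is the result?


2625 | (1 << 3) = 2625 | 8 = 2633

2633
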